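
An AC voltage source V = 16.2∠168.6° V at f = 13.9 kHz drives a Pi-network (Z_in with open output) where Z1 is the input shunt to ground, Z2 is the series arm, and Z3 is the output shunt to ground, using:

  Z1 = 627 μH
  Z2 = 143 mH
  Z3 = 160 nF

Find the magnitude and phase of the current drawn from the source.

Step 1 — Angular frequency: ω = 2π·f = 2π·1.39e+04 = 8.734e+04 rad/s.
Step 2 — Component impedances:
  Z1: Z = jωL = j·8.734e+04·0.000627 = 0 + j54.76 Ω
  Z2: Z = jωL = j·8.734e+04·0.143 = 0 + j1.249e+04 Ω
  Z3: Z = 1/(jωC) = -j/(ω·C) = 0 - j71.56 Ω
Step 3 — With open output, the series arm Z2 and the output shunt Z3 appear in series to ground: Z2 + Z3 = 0 + j1.242e+04 Ω.
Step 4 — Parallel with input shunt Z1: Z_in = Z1 || (Z2 + Z3) = 0 + j54.52 Ω = 54.52∠90.0° Ω.
Step 5 — Source phasor: V = 16.2∠168.6° V = -15.88 + j3.202 V.
Step 6 — Ohm's law: I = V / Z_total = (-15.88 + j3.202) / (0 + j54.52) = 0.05873 + j0.2913 A.
Step 7 — Convert to polar: |I| = 0.2971 A, ∠I = 78.6°.

I = 0.2971∠78.6° A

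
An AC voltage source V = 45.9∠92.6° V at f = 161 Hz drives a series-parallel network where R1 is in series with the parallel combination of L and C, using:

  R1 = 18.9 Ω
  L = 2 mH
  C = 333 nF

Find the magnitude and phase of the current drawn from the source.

Step 1 — Angular frequency: ω = 2π·f = 2π·161 = 1012 rad/s.
Step 2 — Component impedances:
  R1: Z = R = 18.9 Ω
  L: Z = jωL = j·1012·0.002 = 0 + j2.023 Ω
  C: Z = 1/(jωC) = -j/(ω·C) = 0 - j2969 Ω
Step 3 — Parallel branch: L || C = 1/(1/L + 1/C) = 0 + j2.025 Ω.
Step 4 — Series with R1: Z_total = R1 + (L || C) = 18.9 + j2.025 Ω = 19.01∠6.1° Ω.
Step 5 — Source phasor: V = 45.9∠92.6° V = -2.082 + j45.85 V.
Step 6 — Ohm's law: I = V / Z_total = (-2.082 + j45.85) / (18.9 + j2.025) = 0.148 + j2.41 A.
Step 7 — Convert to polar: |I| = 2.415 A, ∠I = 86.5°.

I = 2.415∠86.5° A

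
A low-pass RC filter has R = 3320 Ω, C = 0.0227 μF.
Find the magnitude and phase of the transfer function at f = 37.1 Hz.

Step 1 — Angular frequency: ω = 2π·37.1 = 233.1 rad/s.
Step 2 — Transfer function: H(jω) = 1/(1 + jωRC).
Step 3 — Denominator: 1 + jωRC = 1 + j·233.1·3320·2.27e-08 = 1 + j0.01757.
Step 4 — H = 0.9997 - j0.01756.
Step 5 — Magnitude: |H| = 0.9998 (-0.0 dB); phase: φ = -1.0°.

|H| = 0.9998 (-0.0 dB), φ = -1.0°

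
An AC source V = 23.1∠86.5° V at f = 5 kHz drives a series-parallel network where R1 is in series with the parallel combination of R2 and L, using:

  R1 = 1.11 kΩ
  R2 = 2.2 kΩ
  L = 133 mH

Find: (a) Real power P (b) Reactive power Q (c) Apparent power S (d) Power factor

Step 1 — Angular frequency: ω = 2π·f = 2π·5000 = 3.142e+04 rad/s.
Step 2 — Component impedances:
  R1: Z = R = 1110 Ω
  R2: Z = R = 2200 Ω
  L: Z = jωL = j·3.142e+04·0.133 = 0 + j4178 Ω
Step 3 — Parallel branch: R2 || L = 1/(1/R2 + 1/L) = 1722 + j906.9 Ω.
Step 4 — Series with R1: Z_total = R1 + (R2 || L) = 2832 + j906.9 Ω = 2974∠17.8° Ω.
Step 5 — Source phasor: V = 23.1∠86.5° V = 1.41 + j23.06 V.
Step 6 — Current: I = V / Z = 0.002816 + j0.007239 A = 0.007767∠68.7° A.
Step 7 — Complex power: S = V·I* = 0.1709 + j0.05471 VA.
Step 8 — Real power: P = Re(S) = 0.1709 W.
Step 9 — Reactive power: Q = Im(S) = 0.05471 VAR.
Step 10 — Apparent power: |S| = 0.1794 VA.
Step 11 — Power factor: PF = P/|S| = 0.9524 (lagging).

(a) P = 0.1709 W  (b) Q = 0.05471 VAR  (c) S = 0.1794 VA  (d) PF = 0.9524 (lagging)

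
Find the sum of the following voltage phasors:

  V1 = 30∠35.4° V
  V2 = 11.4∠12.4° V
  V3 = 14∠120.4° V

Step 1 — Convert each phasor to rectangular form:
  V1 = 30·(cos(35.4°) + j·sin(35.4°)) = 24.45 + j17.38 V
  V2 = 11.4·(cos(12.4°) + j·sin(12.4°)) = 11.13 + j2.448 V
  V3 = 14·(cos(120.4°) + j·sin(120.4°)) = -7.084 + j12.08 V
Step 2 — Sum components: V_total = 28.5 + j31.9 V.
Step 3 — Convert to polar: |V_total| = 42.78 V, ∠V_total = 48.2°.

V_total = 42.78∠48.2° V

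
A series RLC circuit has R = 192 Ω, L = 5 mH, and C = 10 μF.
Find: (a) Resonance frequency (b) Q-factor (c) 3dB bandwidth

Step 1 — Resonance condition Im(Z)=0 gives ω₀ = 1/√(LC).
Step 2 — ω₀ = 1/√(0.005·1e-05) = 4472 rad/s.
Step 3 — f₀ = ω₀/(2π) = 711.8 Hz.
Step 4 — Series Q: Q = ω₀L/R = 4472·0.005/192 = 0.1165.
Step 5 — 3dB bandwidth: Δω = ω₀/Q = 3.84e+04 rad/s; BW = Δω/(2π) = 6112 Hz.

(a) f₀ = 711.8 Hz  (b) Q = 0.1165  (c) BW = 6112 Hz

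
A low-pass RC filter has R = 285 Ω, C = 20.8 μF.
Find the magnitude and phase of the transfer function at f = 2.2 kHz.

Step 1 — Angular frequency: ω = 2π·2200 = 1.382e+04 rad/s.
Step 2 — Transfer function: H(jω) = 1/(1 + jωRC).
Step 3 — Denominator: 1 + jωRC = 1 + j·1.382e+04·285·2.08e-05 = 1 + j81.94.
Step 4 — H = 0.0001489 - j0.0122.
Step 5 — Magnitude: |H| = 0.0122 (-38.3 dB); phase: φ = -89.3°.

|H| = 0.0122 (-38.3 dB), φ = -89.3°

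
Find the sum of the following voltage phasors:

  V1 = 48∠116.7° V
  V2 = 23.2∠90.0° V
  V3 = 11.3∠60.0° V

Step 1 — Convert each phasor to rectangular form:
  V1 = 48·(cos(116.7°) + j·sin(116.7°)) = -21.57 + j42.88 V
  V2 = 23.2·(cos(90.0°) + j·sin(90.0°)) = 0 + j23.2 V
  V3 = 11.3·(cos(60.0°) + j·sin(60.0°)) = 5.65 + j9.786 V
Step 2 — Sum components: V_total = -15.92 + j75.87 V.
Step 3 — Convert to polar: |V_total| = 77.52 V, ∠V_total = 101.8°.

V_total = 77.52∠101.8° V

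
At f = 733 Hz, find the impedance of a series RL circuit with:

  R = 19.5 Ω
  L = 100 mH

Step 1 — Angular frequency: ω = 2π·f = 2π·733 = 4606 rad/s.
Step 2 — Component impedances:
  R: Z = R = 19.5 Ω
  L: Z = jωL = j·4606·0.1 = 0 + j460.6 Ω
Step 3 — Series combination: Z_total = R + L = 19.5 + j460.6 Ω = 461∠87.6° Ω.

Z = 19.5 + j460.6 Ω = 461∠87.6° Ω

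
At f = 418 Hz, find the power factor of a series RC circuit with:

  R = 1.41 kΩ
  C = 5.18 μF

Step 1 — Angular frequency: ω = 2π·f = 2π·418 = 2626 rad/s.
Step 2 — Component impedances:
  R: Z = R = 1410 Ω
  C: Z = 1/(jωC) = -j/(ω·C) = 0 - j73.5 Ω
Step 3 — Series combination: Z_total = R + C = 1410 - j73.5 Ω = 1412∠-3.0° Ω.
Step 4 — Power factor: PF = cos(φ) = Re(Z)/|Z| = 1410/1412 = 0.9986.
Step 5 — Type: Im(Z) = -73.5 ⇒ leading (phase φ = -3.0°).

PF = 0.9986 (leading, φ = -3.0°)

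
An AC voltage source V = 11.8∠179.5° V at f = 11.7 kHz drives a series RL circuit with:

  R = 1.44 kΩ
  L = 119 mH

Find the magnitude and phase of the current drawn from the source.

Step 1 — Angular frequency: ω = 2π·f = 2π·1.17e+04 = 7.351e+04 rad/s.
Step 2 — Component impedances:
  R: Z = R = 1440 Ω
  L: Z = jωL = j·7.351e+04·0.119 = 0 + j8748 Ω
Step 3 — Series combination: Z_total = R + L = 1440 + j8748 Ω = 8866∠80.7° Ω.
Step 4 — Source phasor: V = 11.8∠179.5° V = -11.8 + j0.103 V.
Step 5 — Ohm's law: I = V / Z_total = (-11.8 + j0.103) / (1440 + j8748) = -0.0002047 + j0.001315 A.
Step 6 — Convert to polar: |I| = 0.001331 A, ∠I = 98.8°.

I = 0.001331∠98.8° A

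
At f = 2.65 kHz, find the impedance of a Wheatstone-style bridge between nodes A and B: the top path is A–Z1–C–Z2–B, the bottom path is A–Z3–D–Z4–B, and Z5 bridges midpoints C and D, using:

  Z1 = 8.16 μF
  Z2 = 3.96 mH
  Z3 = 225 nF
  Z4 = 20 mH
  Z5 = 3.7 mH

Step 1 — Angular frequency: ω = 2π·f = 2π·2650 = 1.665e+04 rad/s.
Step 2 — Component impedances:
  Z1: Z = 1/(jωC) = -j/(ω·C) = 0 - j7.36 Ω
  Z2: Z = jωL = j·1.665e+04·0.00396 = 0 + j65.94 Ω
  Z3: Z = 1/(jωC) = -j/(ω·C) = 0 - j266.9 Ω
  Z4: Z = jωL = j·1.665e+04·0.02 = 0 + j333 Ω
  Z5: Z = jωL = j·1.665e+04·0.0037 = 0 + j61.61 Ω
Step 3 — Bridge requires nodal analysis (the Z5 bridge couples midpoints C and D, so the two paths cannot be reduced to a simple series/parallel combination). Setting node B to ground and injecting 1 A at node A, the 3-node admittance system at A, C, D solves to V_A = Z_AB = 0 + j49.15 Ω = 49.15∠90.0° Ω.

Z = 0 + j49.15 Ω = 49.15∠90.0° Ω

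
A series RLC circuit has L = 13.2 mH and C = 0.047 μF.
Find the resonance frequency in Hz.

Step 1 — Resonance condition Im(Z)=0 gives ω₀ = 1/√(LC).
Step 2 — ω₀ = 1/√(0.0132·4.7e-08) = 4.015e+04 rad/s.
Step 3 — f₀ = ω₀/(2π) = 6390 Hz.

f₀ = 6390 Hz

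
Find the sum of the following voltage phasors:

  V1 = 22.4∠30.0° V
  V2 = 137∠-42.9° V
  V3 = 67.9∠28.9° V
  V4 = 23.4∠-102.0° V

Step 1 — Convert each phasor to rectangular form:
  V1 = 22.4·(cos(30.0°) + j·sin(30.0°)) = 19.4 + j11.2 V
  V2 = 137·(cos(-42.9°) + j·sin(-42.9°)) = 100.4 - j93.26 V
  V3 = 67.9·(cos(28.9°) + j·sin(28.9°)) = 59.44 + j32.81 V
  V4 = 23.4·(cos(-102.0°) + j·sin(-102.0°)) = -4.865 - j22.89 V
Step 2 — Sum components: V_total = 174.3 - j72.13 V.
Step 3 — Convert to polar: |V_total| = 188.7 V, ∠V_total = -22.5°.

V_total = 188.7∠-22.5° V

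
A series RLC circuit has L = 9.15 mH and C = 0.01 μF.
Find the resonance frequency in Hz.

Step 1 — Resonance condition Im(Z)=0 gives ω₀ = 1/√(LC).
Step 2 — ω₀ = 1/√(0.00915·1e-08) = 1.045e+05 rad/s.
Step 3 — f₀ = ω₀/(2π) = 1.664e+04 Hz.

f₀ = 1.664e+04 Hz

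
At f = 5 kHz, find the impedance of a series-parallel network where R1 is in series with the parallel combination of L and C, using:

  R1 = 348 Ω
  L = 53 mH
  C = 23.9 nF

Step 1 — Angular frequency: ω = 2π·f = 2π·5000 = 3.142e+04 rad/s.
Step 2 — Component impedances:
  R1: Z = R = 348 Ω
  L: Z = jωL = j·3.142e+04·0.053 = 0 + j1665 Ω
  C: Z = 1/(jωC) = -j/(ω·C) = 0 - j1332 Ω
Step 3 — Parallel branch: L || C = 1/(1/L + 1/C) = 0 - j6655 Ω.
Step 4 — Series with R1: Z_total = R1 + (L || C) = 348 - j6655 Ω = 6664∠-87.0° Ω.

Z = 348 - j6655 Ω = 6664∠-87.0° Ω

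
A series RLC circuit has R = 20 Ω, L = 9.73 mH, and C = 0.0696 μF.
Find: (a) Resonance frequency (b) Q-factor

Step 1 — Resonance condition Im(Z)=0 gives ω₀ = 1/√(LC).
Step 2 — ω₀ = 1/√(0.00973·6.96e-08) = 3.843e+04 rad/s.
Step 3 — f₀ = ω₀/(2π) = 6116 Hz.
Step 4 — Series Q: Q = ω₀L/R = 3.843e+04·0.00973/20 = 18.69.

(a) f₀ = 6116 Hz  (b) Q = 18.69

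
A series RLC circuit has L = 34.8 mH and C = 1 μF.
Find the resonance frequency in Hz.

Step 1 — Resonance condition Im(Z)=0 gives ω₀ = 1/√(LC).
Step 2 — ω₀ = 1/√(0.0348·1e-06) = 5361 rad/s.
Step 3 — f₀ = ω₀/(2π) = 853.2 Hz.

f₀ = 853.2 Hz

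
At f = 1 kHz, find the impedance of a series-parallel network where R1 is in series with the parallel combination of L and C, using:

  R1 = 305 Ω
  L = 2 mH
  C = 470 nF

Step 1 — Angular frequency: ω = 2π·f = 2π·1000 = 6283 rad/s.
Step 2 — Component impedances:
  R1: Z = R = 305 Ω
  L: Z = jωL = j·6283·0.002 = 0 + j12.57 Ω
  C: Z = 1/(jωC) = -j/(ω·C) = 0 - j338.6 Ω
Step 3 — Parallel branch: L || C = 1/(1/L + 1/C) = 0 + j13.05 Ω.
Step 4 — Series with R1: Z_total = R1 + (L || C) = 305 + j13.05 Ω = 305.3∠2.5° Ω.

Z = 305 + j13.05 Ω = 305.3∠2.5° Ω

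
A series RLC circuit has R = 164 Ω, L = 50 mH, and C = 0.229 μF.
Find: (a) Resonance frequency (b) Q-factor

Step 1 — Resonance condition Im(Z)=0 gives ω₀ = 1/√(LC).
Step 2 — ω₀ = 1/√(0.05·2.29e-07) = 9345 rad/s.
Step 3 — f₀ = ω₀/(2π) = 1487 Hz.
Step 4 — Series Q: Q = ω₀L/R = 9345·0.05/164 = 2.849.

(a) f₀ = 1487 Hz  (b) Q = 2.849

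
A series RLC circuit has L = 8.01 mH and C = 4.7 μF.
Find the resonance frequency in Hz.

Step 1 — Resonance condition Im(Z)=0 gives ω₀ = 1/√(LC).
Step 2 — ω₀ = 1/√(0.00801·4.7e-06) = 5154 rad/s.
Step 3 — f₀ = ω₀/(2π) = 820.3 Hz.

f₀ = 820.3 Hz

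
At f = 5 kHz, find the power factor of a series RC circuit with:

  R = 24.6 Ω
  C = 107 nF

Step 1 — Angular frequency: ω = 2π·f = 2π·5000 = 3.142e+04 rad/s.
Step 2 — Component impedances:
  R: Z = R = 24.6 Ω
  C: Z = 1/(jωC) = -j/(ω·C) = 0 - j297.5 Ω
Step 3 — Series combination: Z_total = R + C = 24.6 - j297.5 Ω = 298.5∠-85.3° Ω.
Step 4 — Power factor: PF = cos(φ) = Re(Z)/|Z| = 24.6/298.5 = 0.08241.
Step 5 — Type: Im(Z) = -297.5 ⇒ leading (phase φ = -85.3°).

PF = 0.08241 (leading, φ = -85.3°)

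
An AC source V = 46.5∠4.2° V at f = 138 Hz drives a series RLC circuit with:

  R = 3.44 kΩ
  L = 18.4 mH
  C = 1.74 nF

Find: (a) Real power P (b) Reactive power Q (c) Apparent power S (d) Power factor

Step 1 — Angular frequency: ω = 2π·f = 2π·138 = 867.1 rad/s.
Step 2 — Component impedances:
  R: Z = R = 3440 Ω
  L: Z = jωL = j·867.1·0.0184 = 0 + j15.95 Ω
  C: Z = 1/(jωC) = -j/(ω·C) = 0 - j6.628e+05 Ω
Step 3 — Series combination: Z_total = R + L + C = 3440 - j6.628e+05 Ω = 6.628e+05∠-89.7° Ω.
Step 4 — Source phasor: V = 46.5∠4.2° V = 46.38 + j3.406 V.
Step 5 — Current: I = V / Z = -4.775e-06 + j6.999e-05 A = 7.016e-05∠93.9° A.
Step 6 — Complex power: S = V·I* = 1.693e-05 - j0.003262 VA.
Step 7 — Real power: P = Re(S) = 1.693e-05 W.
Step 8 — Reactive power: Q = Im(S) = -0.003262 VAR.
Step 9 — Apparent power: |S| = 0.003262 VA.
Step 10 — Power factor: PF = P/|S| = 0.00519 (leading).

(a) P = 1.693e-05 W  (b) Q = -0.003262 VAR  (c) S = 0.003262 VA  (d) PF = 0.00519 (leading)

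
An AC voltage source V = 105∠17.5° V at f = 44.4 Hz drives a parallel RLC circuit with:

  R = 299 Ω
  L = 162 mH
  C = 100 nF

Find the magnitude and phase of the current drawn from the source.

Step 1 — Angular frequency: ω = 2π·f = 2π·44.4 = 279 rad/s.
Step 2 — Component impedances:
  R: Z = R = 299 Ω
  L: Z = jωL = j·279·0.162 = 0 + j45.19 Ω
  C: Z = 1/(jωC) = -j/(ω·C) = 0 - j3.585e+04 Ω
Step 3 — Parallel combination: 1/Z_total = 1/R + 1/L + 1/C; Z_total = 6.695 + j44.24 Ω = 44.74∠81.4° Ω.
Step 4 — Source phasor: V = 105∠17.5° V = 100.1 + j31.57 V.
Step 5 — Ohm's law: I = V / Z_total = (100.1 + j31.57) / (6.695 + j44.24) = 1.033 - j2.107 A.
Step 6 — Convert to polar: |I| = 2.347 A, ∠I = -63.9°.

I = 2.347∠-63.9° A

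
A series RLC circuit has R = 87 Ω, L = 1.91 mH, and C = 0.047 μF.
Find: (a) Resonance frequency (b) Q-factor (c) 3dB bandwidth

Step 1 — Resonance condition Im(Z)=0 gives ω₀ = 1/√(LC).
Step 2 — ω₀ = 1/√(0.00191·4.7e-08) = 1.055e+05 rad/s.
Step 3 — f₀ = ω₀/(2π) = 1.68e+04 Hz.
Step 4 — Series Q: Q = ω₀L/R = 1.055e+05·0.00191/87 = 2.317.
Step 5 — 3dB bandwidth: Δω = ω₀/Q = 4.555e+04 rad/s; BW = Δω/(2π) = 7249 Hz.

(a) f₀ = 1.68e+04 Hz  (b) Q = 2.317  (c) BW = 7249 Hz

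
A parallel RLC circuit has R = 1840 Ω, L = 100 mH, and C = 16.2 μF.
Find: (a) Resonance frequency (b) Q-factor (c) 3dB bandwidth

Step 1 — Resonance: ω₀ = 1/√(LC) = 1/√(0.1·1.62e-05) = 785.7 rad/s.
Step 2 — f₀ = ω₀/(2π) = 125 Hz.
Step 3 — Parallel Q: Q = R/(ω₀L) = 1840/(785.7·0.1) = 23.42.
Step 4 — Bandwidth: Δω = ω₀/Q = 33.55 rad/s; BW = Δω/(2π) = 5.339 Hz.

(a) f₀ = 125 Hz  (b) Q = 23.42  (c) BW = 5.339 Hz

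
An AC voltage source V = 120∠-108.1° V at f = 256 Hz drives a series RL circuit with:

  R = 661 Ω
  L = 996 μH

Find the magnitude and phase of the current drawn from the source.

Step 1 — Angular frequency: ω = 2π·f = 2π·256 = 1608 rad/s.
Step 2 — Component impedances:
  R: Z = R = 661 Ω
  L: Z = jωL = j·1608·0.000996 = 0 + j1.602 Ω
Step 3 — Series combination: Z_total = R + L = 661 + j1.602 Ω = 661∠0.1° Ω.
Step 4 — Source phasor: V = 120∠-108.1° V = -37.28 - j114.1 V.
Step 5 — Ohm's law: I = V / Z_total = (-37.28 - j114.1) / (661 + j1.602) = -0.05682 - j0.1724 A.
Step 6 — Convert to polar: |I| = 0.1815 A, ∠I = -108.2°.

I = 0.1815∠-108.2° A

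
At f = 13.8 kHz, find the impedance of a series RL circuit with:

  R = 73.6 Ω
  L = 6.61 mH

Step 1 — Angular frequency: ω = 2π·f = 2π·1.38e+04 = 8.671e+04 rad/s.
Step 2 — Component impedances:
  R: Z = R = 73.6 Ω
  L: Z = jωL = j·8.671e+04·0.00661 = 0 + j573.1 Ω
Step 3 — Series combination: Z_total = R + L = 73.6 + j573.1 Ω = 577.8∠82.7° Ω.

Z = 73.6 + j573.1 Ω = 577.8∠82.7° Ω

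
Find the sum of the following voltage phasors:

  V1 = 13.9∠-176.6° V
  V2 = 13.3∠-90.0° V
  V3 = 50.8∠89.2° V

Step 1 — Convert each phasor to rectangular form:
  V1 = 13.9·(cos(-176.6°) + j·sin(-176.6°)) = -13.88 - j0.8244 V
  V2 = 13.3·(cos(-90.0°) + j·sin(-90.0°)) = 0 - j13.3 V
  V3 = 50.8·(cos(89.2°) + j·sin(89.2°)) = 0.7093 + j50.8 V
Step 2 — Sum components: V_total = -13.17 + j36.67 V.
Step 3 — Convert to polar: |V_total| = 38.96 V, ∠V_total = 109.8°.

V_total = 38.96∠109.8° V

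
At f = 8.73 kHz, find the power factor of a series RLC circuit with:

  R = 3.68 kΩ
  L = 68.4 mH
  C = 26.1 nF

Step 1 — Angular frequency: ω = 2π·f = 2π·8730 = 5.485e+04 rad/s.
Step 2 — Component impedances:
  R: Z = R = 3680 Ω
  L: Z = jωL = j·5.485e+04·0.0684 = 0 + j3752 Ω
  C: Z = 1/(jωC) = -j/(ω·C) = 0 - j698.5 Ω
Step 3 — Series combination: Z_total = R + L + C = 3680 + j3053 Ω = 4782∠39.7° Ω.
Step 4 — Power factor: PF = cos(φ) = Re(Z)/|Z| = 3680/4782 = 0.7696.
Step 5 — Type: Im(Z) = 3053 ⇒ lagging (phase φ = 39.7°).

PF = 0.7696 (lagging, φ = 39.7°)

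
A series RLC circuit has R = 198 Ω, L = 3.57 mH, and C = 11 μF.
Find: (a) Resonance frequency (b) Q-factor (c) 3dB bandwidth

Step 1 — Resonance condition Im(Z)=0 gives ω₀ = 1/√(LC).
Step 2 — ω₀ = 1/√(0.00357·1.1e-05) = 5046 rad/s.
Step 3 — f₀ = ω₀/(2π) = 803.1 Hz.
Step 4 — Series Q: Q = ω₀L/R = 5046·0.00357/198 = 0.09099.
Step 5 — 3dB bandwidth: Δω = ω₀/Q = 5.546e+04 rad/s; BW = Δω/(2π) = 8827 Hz.

(a) f₀ = 803.1 Hz  (b) Q = 0.09099  (c) BW = 8827 Hz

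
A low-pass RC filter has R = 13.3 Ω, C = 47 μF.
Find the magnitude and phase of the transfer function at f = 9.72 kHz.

Step 1 — Angular frequency: ω = 2π·9720 = 6.107e+04 rad/s.
Step 2 — Transfer function: H(jω) = 1/(1 + jωRC).
Step 3 — Denominator: 1 + jωRC = 1 + j·6.107e+04·13.3·4.7e-05 = 1 + j38.18.
Step 4 — H = 0.0006857 - j0.02618.
Step 5 — Magnitude: |H| = 0.02619 (-31.6 dB); phase: φ = -88.5°.

|H| = 0.02619 (-31.6 dB), φ = -88.5°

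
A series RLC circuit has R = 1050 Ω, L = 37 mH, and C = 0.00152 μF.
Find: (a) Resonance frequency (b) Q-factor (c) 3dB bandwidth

Step 1 — Resonance condition Im(Z)=0 gives ω₀ = 1/√(LC).
Step 2 — ω₀ = 1/√(0.037·1.52e-09) = 1.333e+05 rad/s.
Step 3 — f₀ = ω₀/(2π) = 2.122e+04 Hz.
Step 4 — Series Q: Q = ω₀L/R = 1.333e+05·0.037/1050 = 4.699.
Step 5 — 3dB bandwidth: Δω = ω₀/Q = 2.838e+04 rad/s; BW = Δω/(2π) = 4517 Hz.

(a) f₀ = 2.122e+04 Hz  (b) Q = 4.699  (c) BW = 4517 Hz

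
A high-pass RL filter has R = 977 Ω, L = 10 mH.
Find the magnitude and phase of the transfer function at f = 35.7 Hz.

Step 1 — Angular frequency: ω = 2π·35.7 = 224.3 rad/s.
Step 2 — Transfer function: H(jω) = jωL/(R + jωL).
Step 3 — Numerator jωL = j·2.243; denominator R + jωL = 977 + j2.243.
Step 4 — H = 5.271e-06 + j0.002296.
Step 5 — Magnitude: |H| = 0.002296 (-52.8 dB); phase: φ = 89.9°.

|H| = 0.002296 (-52.8 dB), φ = 89.9°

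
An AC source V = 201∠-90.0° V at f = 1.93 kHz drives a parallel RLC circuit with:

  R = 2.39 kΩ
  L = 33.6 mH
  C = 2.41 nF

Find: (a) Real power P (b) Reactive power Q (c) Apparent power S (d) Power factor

Step 1 — Angular frequency: ω = 2π·f = 2π·1930 = 1.213e+04 rad/s.
Step 2 — Component impedances:
  R: Z = R = 2390 Ω
  L: Z = jωL = j·1.213e+04·0.0336 = 0 + j407.5 Ω
  C: Z = 1/(jωC) = -j/(ω·C) = 0 - j3.422e+04 Ω
Step 3 — Parallel combination: 1/Z_total = 1/R + 1/L + 1/C; Z_total = 69.09 + j400.4 Ω = 406.4∠80.2° Ω.
Step 4 — Source phasor: V = 201∠-90.0° V = 0 - j201 V.
Step 5 — Current: I = V / Z = -0.4874 - j0.0841 A = 0.4946∠-170.2° A.
Step 6 — Complex power: S = V·I* = 16.9 + j97.97 VA.
Step 7 — Real power: P = Re(S) = 16.9 W.
Step 8 — Reactive power: Q = Im(S) = 97.97 VAR.
Step 9 — Apparent power: |S| = 99.42 VA.
Step 10 — Power factor: PF = P/|S| = 0.17 (lagging).

(a) P = 16.9 W  (b) Q = 97.97 VAR  (c) S = 99.42 VA  (d) PF = 0.17 (lagging)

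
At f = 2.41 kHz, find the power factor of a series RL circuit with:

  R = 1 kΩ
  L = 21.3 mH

Step 1 — Angular frequency: ω = 2π·f = 2π·2410 = 1.514e+04 rad/s.
Step 2 — Component impedances:
  R: Z = R = 1000 Ω
  L: Z = jωL = j·1.514e+04·0.0213 = 0 + j322.5 Ω
Step 3 — Series combination: Z_total = R + L = 1000 + j322.5 Ω = 1051∠17.9° Ω.
Step 4 — Power factor: PF = cos(φ) = Re(Z)/|Z| = 1000/1050.7 = 0.9517.
Step 5 — Type: Im(Z) = 322.5 ⇒ lagging (phase φ = 17.9°).

PF = 0.9517 (lagging, φ = 17.9°)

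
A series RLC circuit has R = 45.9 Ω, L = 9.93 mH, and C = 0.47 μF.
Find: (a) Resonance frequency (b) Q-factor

Step 1 — Resonance condition Im(Z)=0 gives ω₀ = 1/√(LC).
Step 2 — ω₀ = 1/√(0.00993·4.7e-07) = 1.464e+04 rad/s.
Step 3 — f₀ = ω₀/(2π) = 2330 Hz.
Step 4 — Series Q: Q = ω₀L/R = 1.464e+04·0.00993/45.9 = 3.167.

(a) f₀ = 2330 Hz  (b) Q = 3.167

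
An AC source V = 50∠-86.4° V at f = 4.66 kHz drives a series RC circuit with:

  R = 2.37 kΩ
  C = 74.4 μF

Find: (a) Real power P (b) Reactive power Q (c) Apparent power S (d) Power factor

Step 1 — Angular frequency: ω = 2π·f = 2π·4660 = 2.928e+04 rad/s.
Step 2 — Component impedances:
  R: Z = R = 2370 Ω
  C: Z = 1/(jωC) = -j/(ω·C) = 0 - j0.4591 Ω
Step 3 — Series combination: Z_total = R + C = 2370 - j0.4591 Ω = 2370∠-0.0° Ω.
Step 4 — Source phasor: V = 50∠-86.4° V = 3.14 - j49.9 V.
Step 5 — Current: I = V / Z = 0.001329 - j0.02106 A = 0.0211∠-86.4° A.
Step 6 — Complex power: S = V·I* = 1.055 - j0.0002043 VA.
Step 7 — Real power: P = Re(S) = 1.055 W.
Step 8 — Reactive power: Q = Im(S) = -0.0002043 VAR.
Step 9 — Apparent power: |S| = 1.055 VA.
Step 10 — Power factor: PF = P/|S| = 1 (leading).

(a) P = 1.055 W  (b) Q = -0.0002043 VAR  (c) S = 1.055 VA  (d) PF = 1 (leading)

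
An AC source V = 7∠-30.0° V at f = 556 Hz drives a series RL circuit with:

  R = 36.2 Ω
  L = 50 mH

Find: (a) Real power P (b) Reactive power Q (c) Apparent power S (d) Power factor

Step 1 — Angular frequency: ω = 2π·f = 2π·556 = 3493 rad/s.
Step 2 — Component impedances:
  R: Z = R = 36.2 Ω
  L: Z = jωL = j·3493·0.05 = 0 + j174.7 Ω
Step 3 — Series combination: Z_total = R + L = 36.2 + j174.7 Ω = 178.4∠78.3° Ω.
Step 4 — Source phasor: V = 7∠-30.0° V = 6.062 - j3.5 V.
Step 5 — Current: I = V / Z = -0.01232 - j0.03726 A = 0.03924∠-108.3° A.
Step 6 — Complex power: S = V·I* = 0.05574 + j0.269 VA.
Step 7 — Real power: P = Re(S) = 0.05574 W.
Step 8 — Reactive power: Q = Im(S) = 0.269 VAR.
Step 9 — Apparent power: |S| = 0.2747 VA.
Step 10 — Power factor: PF = P/|S| = 0.2029 (lagging).

(a) P = 0.05574 W  (b) Q = 0.269 VAR  (c) S = 0.2747 VA  (d) PF = 0.2029 (lagging)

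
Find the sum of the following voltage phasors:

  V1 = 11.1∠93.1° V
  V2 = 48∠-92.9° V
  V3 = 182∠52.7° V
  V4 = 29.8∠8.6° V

Step 1 — Convert each phasor to rectangular form:
  V1 = 11.1·(cos(93.1°) + j·sin(93.1°)) = -0.6003 + j11.08 V
  V2 = 48·(cos(-92.9°) + j·sin(-92.9°)) = -2.428 - j47.94 V
  V3 = 182·(cos(52.7°) + j·sin(52.7°)) = 110.3 + j144.8 V
  V4 = 29.8·(cos(8.6°) + j·sin(8.6°)) = 29.46 + j4.456 V
Step 2 — Sum components: V_total = 136.7 + j112.4 V.
Step 3 — Convert to polar: |V_total| = 177 V, ∠V_total = 39.4°.

V_total = 177∠39.4° V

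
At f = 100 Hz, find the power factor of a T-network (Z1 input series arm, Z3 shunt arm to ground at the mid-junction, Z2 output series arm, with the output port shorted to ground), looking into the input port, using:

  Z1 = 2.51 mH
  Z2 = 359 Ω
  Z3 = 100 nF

Step 1 — Angular frequency: ω = 2π·f = 2π·100 = 628.3 rad/s.
Step 2 — Component impedances:
  Z1: Z = jωL = j·628.3·0.00251 = 0 + j1.577 Ω
  Z2: Z = R = 359 Ω
  Z3: Z = 1/(jωC) = -j/(ω·C) = 0 - j1.592e+04 Ω
Step 3 — With the output port shorted to ground, the output series arm Z2 runs from the junction to ground; the shunt arm Z3 also runs from the junction to ground. They appear in parallel: Z3 || Z2 = 358.8 - j8.094 Ω.
Step 4 — Series with input arm Z1: Z_in = Z1 + (Z3 || Z2) = 358.8 - j6.517 Ω = 358.9∠-1.0° Ω.
Step 5 — Power factor: PF = cos(φ) = Re(Z)/|Z| = 358.82/358.88 = 0.9998.
Step 6 — Type: Im(Z) = -6.517 ⇒ leading (phase φ = -1.0°).

PF = 0.9998 (leading, φ = -1.0°)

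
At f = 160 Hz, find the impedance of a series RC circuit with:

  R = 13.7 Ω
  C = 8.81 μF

Step 1 — Angular frequency: ω = 2π·f = 2π·160 = 1005 rad/s.
Step 2 — Component impedances:
  R: Z = R = 13.7 Ω
  C: Z = 1/(jωC) = -j/(ω·C) = 0 - j112.9 Ω
Step 3 — Series combination: Z_total = R + C = 13.7 - j112.9 Ω = 113.7∠-83.1° Ω.

Z = 13.7 - j112.9 Ω = 113.7∠-83.1° Ω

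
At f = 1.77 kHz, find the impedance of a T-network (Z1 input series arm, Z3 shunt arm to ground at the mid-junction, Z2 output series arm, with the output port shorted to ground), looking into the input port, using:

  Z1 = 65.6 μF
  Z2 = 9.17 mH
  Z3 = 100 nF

Step 1 — Angular frequency: ω = 2π·f = 2π·1770 = 1.112e+04 rad/s.
Step 2 — Component impedances:
  Z1: Z = 1/(jωC) = -j/(ω·C) = 0 - j1.371 Ω
  Z2: Z = jωL = j·1.112e+04·0.00917 = 0 + j102 Ω
  Z3: Z = 1/(jωC) = -j/(ω·C) = 0 - j899.2 Ω
Step 3 — With the output port shorted to ground, the output series arm Z2 runs from the junction to ground; the shunt arm Z3 also runs from the junction to ground. They appear in parallel: Z3 || Z2 = 0 + j115 Ω.
Step 4 — Series with input arm Z1: Z_in = Z1 + (Z3 || Z2) = 0 + j113.7 Ω = 113.7∠90.0° Ω.

Z = 0 + j113.7 Ω = 113.7∠90.0° Ω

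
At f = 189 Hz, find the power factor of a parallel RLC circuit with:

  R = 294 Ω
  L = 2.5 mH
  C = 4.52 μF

Step 1 — Angular frequency: ω = 2π·f = 2π·189 = 1188 rad/s.
Step 2 — Component impedances:
  R: Z = R = 294 Ω
  L: Z = jωL = j·1188·0.0025 = 0 + j2.969 Ω
  C: Z = 1/(jωC) = -j/(ω·C) = 0 - j186.3 Ω
Step 3 — Parallel combination: 1/Z_total = 1/R + 1/L + 1/C; Z_total = 0.03095 + j3.017 Ω = 3.017∠89.4° Ω.
Step 4 — Power factor: PF = cos(φ) = Re(Z)/|Z| = 0.03095/3.017 = 0.01026.
Step 5 — Type: Im(Z) = 3.017 ⇒ lagging (phase φ = 89.4°).

PF = 0.01026 (lagging, φ = 89.4°)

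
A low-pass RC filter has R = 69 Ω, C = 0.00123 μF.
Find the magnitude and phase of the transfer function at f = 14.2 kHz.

Step 1 — Angular frequency: ω = 2π·1.42e+04 = 8.922e+04 rad/s.
Step 2 — Transfer function: H(jω) = 1/(1 + jωRC).
Step 3 — Denominator: 1 + jωRC = 1 + j·8.922e+04·69·1.23e-09 = 1 + j0.007572.
Step 4 — H = 0.9999 - j0.007572.
Step 5 — Magnitude: |H| = 1 (-0.0 dB); phase: φ = -0.4°.

|H| = 1 (-0.0 dB), φ = -0.4°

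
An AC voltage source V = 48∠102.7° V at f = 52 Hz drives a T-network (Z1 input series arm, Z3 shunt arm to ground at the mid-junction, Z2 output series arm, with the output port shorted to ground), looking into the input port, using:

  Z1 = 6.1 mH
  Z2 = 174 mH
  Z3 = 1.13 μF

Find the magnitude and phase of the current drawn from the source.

Step 1 — Angular frequency: ω = 2π·f = 2π·52 = 326.7 rad/s.
Step 2 — Component impedances:
  Z1: Z = jωL = j·326.7·0.0061 = 0 + j1.993 Ω
  Z2: Z = jωL = j·326.7·0.174 = 0 + j56.85 Ω
  Z3: Z = 1/(jωC) = -j/(ω·C) = 0 - j2709 Ω
Step 3 — With the output port shorted to ground, the output series arm Z2 runs from the junction to ground; the shunt arm Z3 also runs from the junction to ground. They appear in parallel: Z3 || Z2 = 0 + j58.07 Ω.
Step 4 — Series with input arm Z1: Z_in = Z1 + (Z3 || Z2) = 0 + j60.06 Ω = 60.06∠90.0° Ω.
Step 5 — Source phasor: V = 48∠102.7° V = -10.55 + j46.83 V.
Step 6 — Ohm's law: I = V / Z_total = (-10.55 + j46.83) / (0 + j60.06) = 0.7796 + j0.1757 A.
Step 7 — Convert to polar: |I| = 0.7992 A, ∠I = 12.7°.

I = 0.7992∠12.7° A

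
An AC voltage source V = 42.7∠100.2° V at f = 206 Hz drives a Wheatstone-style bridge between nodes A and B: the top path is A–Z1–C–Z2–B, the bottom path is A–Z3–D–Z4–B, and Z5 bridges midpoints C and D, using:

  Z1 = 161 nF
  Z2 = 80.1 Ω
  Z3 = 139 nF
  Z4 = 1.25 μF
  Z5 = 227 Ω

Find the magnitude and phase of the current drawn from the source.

Step 1 — Angular frequency: ω = 2π·f = 2π·206 = 1294 rad/s.
Step 2 — Component impedances:
  Z1: Z = 1/(jωC) = -j/(ω·C) = 0 - j4799 Ω
  Z2: Z = R = 80.1 Ω
  Z3: Z = 1/(jωC) = -j/(ω·C) = 0 - j5558 Ω
  Z4: Z = 1/(jωC) = -j/(ω·C) = 0 - j618.1 Ω
  Z5: Z = R = 227 Ω
Step 3 — Bridge requires nodal analysis (the Z5 bridge couples midpoints C and D, so the two paths cannot be reduced to a simple series/parallel combination). Setting node B to ground and injecting 1 A at node A, the 3-node admittance system at A, C, D solves to V_A = Z_AB = 105.9 - j2620 Ω = 2622∠-87.7° Ω.
Step 4 — Source phasor: V = 42.7∠100.2° V = -7.562 + j42.03 V.
Step 5 — Ohm's law: I = V / Z_total = (-7.562 + j42.03) / (105.9 - j2620) = -0.01613 - j0.002234 A.
Step 6 — Convert to polar: |I| = 0.01628 A, ∠I = -172.1°.

I = 0.01628∠-172.1° A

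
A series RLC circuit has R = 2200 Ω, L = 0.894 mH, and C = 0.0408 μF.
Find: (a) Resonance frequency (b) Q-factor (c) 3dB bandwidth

Step 1 — Resonance condition Im(Z)=0 gives ω₀ = 1/√(LC).
Step 2 — ω₀ = 1/√(0.000894·4.08e-08) = 1.656e+05 rad/s.
Step 3 — f₀ = ω₀/(2π) = 2.635e+04 Hz.
Step 4 — Series Q: Q = ω₀L/R = 1.656e+05·0.000894/2200 = 0.06728.
Step 5 — 3dB bandwidth: Δω = ω₀/Q = 2.461e+06 rad/s; BW = Δω/(2π) = 3.917e+05 Hz.

(a) f₀ = 2.635e+04 Hz  (b) Q = 0.06728  (c) BW = 3.917e+05 Hz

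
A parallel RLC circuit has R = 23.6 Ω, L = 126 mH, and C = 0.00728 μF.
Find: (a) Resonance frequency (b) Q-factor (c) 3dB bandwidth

Step 1 — Resonance: ω₀ = 1/√(LC) = 1/√(0.126·7.28e-09) = 3.302e+04 rad/s.
Step 2 — f₀ = ω₀/(2π) = 5255 Hz.
Step 3 — Parallel Q: Q = R/(ω₀L) = 23.6/(3.302e+04·0.126) = 0.005673.
Step 4 — Bandwidth: Δω = ω₀/Q = 5.82e+06 rad/s; BW = Δω/(2π) = 9.264e+05 Hz.

(a) f₀ = 5255 Hz  (b) Q = 0.005673  (c) BW = 9.264e+05 Hz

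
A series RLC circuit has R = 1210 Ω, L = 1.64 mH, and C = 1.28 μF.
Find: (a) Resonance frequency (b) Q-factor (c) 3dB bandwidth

Step 1 — Resonance condition Im(Z)=0 gives ω₀ = 1/√(LC).
Step 2 — ω₀ = 1/√(0.00164·1.28e-06) = 2.183e+04 rad/s.
Step 3 — f₀ = ω₀/(2π) = 3474 Hz.
Step 4 — Series Q: Q = ω₀L/R = 2.183e+04·0.00164/1210 = 0.02958.
Step 5 — 3dB bandwidth: Δω = ω₀/Q = 7.378e+05 rad/s; BW = Δω/(2π) = 1.174e+05 Hz.

(a) f₀ = 3474 Hz  (b) Q = 0.02958  (c) BW = 1.174e+05 Hz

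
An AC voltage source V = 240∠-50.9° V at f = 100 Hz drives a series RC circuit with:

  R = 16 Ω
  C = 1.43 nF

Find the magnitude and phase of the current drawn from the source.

Step 1 — Angular frequency: ω = 2π·f = 2π·100 = 628.3 rad/s.
Step 2 — Component impedances:
  R: Z = R = 16 Ω
  C: Z = 1/(jωC) = -j/(ω·C) = 0 - j1.113e+06 Ω
Step 3 — Series combination: Z_total = R + C = 16 - j1.113e+06 Ω = 1.113e+06∠-90.0° Ω.
Step 4 — Source phasor: V = 240∠-50.9° V = 151.4 - j186.3 V.
Step 5 — Ohm's law: I = V / Z_total = (151.4 - j186.3) / (16 - j1.113e+06) = 0.0001673 + j0.000136 A.
Step 6 — Convert to polar: |I| = 0.0002156 A, ∠I = 39.1°.

I = 0.0002156∠39.1° A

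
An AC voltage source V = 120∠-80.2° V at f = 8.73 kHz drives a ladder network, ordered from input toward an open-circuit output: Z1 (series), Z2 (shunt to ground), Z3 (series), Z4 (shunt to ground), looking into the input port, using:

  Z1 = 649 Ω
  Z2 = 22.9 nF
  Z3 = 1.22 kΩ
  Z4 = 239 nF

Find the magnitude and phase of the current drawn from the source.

Step 1 — Angular frequency: ω = 2π·f = 2π·8730 = 5.485e+04 rad/s.
Step 2 — Component impedances:
  Z1: Z = R = 649 Ω
  Z2: Z = 1/(jωC) = -j/(ω·C) = 0 - j796.1 Ω
  Z3: Z = R = 1220 Ω
  Z4: Z = 1/(jωC) = -j/(ω·C) = 0 - j76.28 Ω
Step 3 — Ladder network (open output): work backward from the far end, alternating series and parallel combinations. Z_in = 992.7 - j550.3 Ω = 1135∠-29.0° Ω.
Step 4 — Source phasor: V = 120∠-80.2° V = 20.43 - j118.2 V.
Step 5 — Ohm's law: I = V / Z_total = (20.43 - j118.2) / (992.7 - j550.3) = 0.06625 - j0.08239 A.
Step 6 — Convert to polar: |I| = 0.1057 A, ∠I = -51.2°.

I = 0.1057∠-51.2° A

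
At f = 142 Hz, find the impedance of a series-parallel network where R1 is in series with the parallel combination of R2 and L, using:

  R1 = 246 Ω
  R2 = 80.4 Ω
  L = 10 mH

Step 1 — Angular frequency: ω = 2π·f = 2π·142 = 892.2 rad/s.
Step 2 — Component impedances:
  R1: Z = R = 246 Ω
  R2: Z = R = 80.4 Ω
  L: Z = jωL = j·892.2·0.01 = 0 + j8.922 Ω
Step 3 — Parallel branch: R2 || L = 1/(1/R2 + 1/L) = 0.9781 + j8.814 Ω.
Step 4 — Series with R1: Z_total = R1 + (R2 || L) = 247 + j8.814 Ω = 247.1∠2.0° Ω.

Z = 247 + j8.814 Ω = 247.1∠2.0° Ω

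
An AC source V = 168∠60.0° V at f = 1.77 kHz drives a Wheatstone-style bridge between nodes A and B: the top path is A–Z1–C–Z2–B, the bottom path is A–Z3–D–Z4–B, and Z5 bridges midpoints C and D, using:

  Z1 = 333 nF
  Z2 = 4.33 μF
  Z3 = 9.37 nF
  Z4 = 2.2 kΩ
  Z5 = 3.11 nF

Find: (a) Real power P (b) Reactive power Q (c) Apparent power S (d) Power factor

Step 1 — Angular frequency: ω = 2π·f = 2π·1770 = 1.112e+04 rad/s.
Step 2 — Component impedances:
  Z1: Z = 1/(jωC) = -j/(ω·C) = 0 - j270 Ω
  Z2: Z = 1/(jωC) = -j/(ω·C) = 0 - j20.77 Ω
  Z3: Z = 1/(jωC) = -j/(ω·C) = 0 - j9596 Ω
  Z4: Z = R = 2200 Ω
  Z5: Z = 1/(jωC) = -j/(ω·C) = 0 - j2.891e+04 Ω
Step 3 — Bridge requires nodal analysis (the Z5 bridge couples midpoints C and D, so the two paths cannot be reduced to a simple series/parallel combination). Setting node B to ground and injecting 1 A at node A, the 3-node admittance system at A, C, D solves to V_A = Z_AB = 1.831 - j282.8 Ω = 282.8∠-89.6° Ω.
Step 4 — Source phasor: V = 168∠60.0° V = 84 + j145.5 V.
Step 5 — Current: I = V / Z = -0.5126 + j0.3004 A = 0.5941∠149.6° A.
Step 6 — Complex power: S = V·I* = 0.6463 - j99.81 VA.
Step 7 — Real power: P = Re(S) = 0.6463 W.
Step 8 — Reactive power: Q = Im(S) = -99.81 VAR.
Step 9 — Apparent power: |S| = 99.81 VA.
Step 10 — Power factor: PF = P/|S| = 0.006476 (leading).

(a) P = 0.6463 W  (b) Q = -99.81 VAR  (c) S = 99.81 VA  (d) PF = 0.006476 (leading)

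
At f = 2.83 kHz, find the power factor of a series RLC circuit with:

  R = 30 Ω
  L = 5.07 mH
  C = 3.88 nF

Step 1 — Angular frequency: ω = 2π·f = 2π·2830 = 1.778e+04 rad/s.
Step 2 — Component impedances:
  R: Z = R = 30 Ω
  L: Z = jωL = j·1.778e+04·0.00507 = 0 + j90.15 Ω
  C: Z = 1/(jωC) = -j/(ω·C) = 0 - j1.449e+04 Ω
Step 3 — Series combination: Z_total = R + L + C = 30 - j1.44e+04 Ω = 1.44e+04∠-89.9° Ω.
Step 4 — Power factor: PF = cos(φ) = Re(Z)/|Z| = 30/1.44e+04 = 0.002083.
Step 5 — Type: Im(Z) = -1.44e+04 ⇒ leading (phase φ = -89.9°).

PF = 0.002083 (leading, φ = -89.9°)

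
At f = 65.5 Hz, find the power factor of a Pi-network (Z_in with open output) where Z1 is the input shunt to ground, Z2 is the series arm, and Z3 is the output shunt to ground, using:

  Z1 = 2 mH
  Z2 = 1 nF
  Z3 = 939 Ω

Step 1 — Angular frequency: ω = 2π·f = 2π·65.5 = 411.5 rad/s.
Step 2 — Component impedances:
  Z1: Z = jωL = j·411.5·0.002 = 0 + j0.8231 Ω
  Z2: Z = 1/(jωC) = -j/(ω·C) = 0 - j2.43e+06 Ω
  Z3: Z = R = 939 Ω
Step 3 — With open output, the series arm Z2 and the output shunt Z3 appear in series to ground: Z2 + Z3 = 939 - j2.43e+06 Ω.
Step 4 — Parallel with input shunt Z1: Z_in = Z1 || (Z2 + Z3) = 0 + j0.8231 Ω = 0.8231∠90.0° Ω.
Step 5 — Power factor: PF = cos(φ) = Re(Z)/|Z| = 1.0775e-10/0.8231 = 1.309e-10.
Step 6 — Type: Im(Z) = 0.8231 ⇒ lagging (phase φ = 90.0°).

PF = 1.309e-10 (lagging, φ = 90.0°)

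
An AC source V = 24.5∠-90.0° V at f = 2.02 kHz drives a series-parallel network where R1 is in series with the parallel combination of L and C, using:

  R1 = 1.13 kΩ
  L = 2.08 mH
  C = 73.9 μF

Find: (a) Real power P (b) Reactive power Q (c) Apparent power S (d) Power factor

Step 1 — Angular frequency: ω = 2π·f = 2π·2020 = 1.269e+04 rad/s.
Step 2 — Component impedances:
  R1: Z = R = 1130 Ω
  L: Z = jωL = j·1.269e+04·0.00208 = 0 + j26.4 Ω
  C: Z = 1/(jωC) = -j/(ω·C) = 0 - j1.066 Ω
Step 3 — Parallel branch: L || C = 1/(1/L + 1/C) = 0 - j1.111 Ω.
Step 4 — Series with R1: Z_total = R1 + (L || C) = 1130 - j1.111 Ω = 1130∠-0.1° Ω.
Step 5 — Source phasor: V = 24.5∠-90.0° V = 0 - j24.5 V.
Step 6 — Current: I = V / Z = 2.132e-05 - j0.02168 A = 0.02168∠-89.9° A.
Step 7 — Complex power: S = V·I* = 0.5312 - j0.0005223 VA.
Step 8 — Real power: P = Re(S) = 0.5312 W.
Step 9 — Reactive power: Q = Im(S) = -0.0005223 VAR.
Step 10 — Apparent power: |S| = 0.5312 VA.
Step 11 — Power factor: PF = P/|S| = 1 (leading).

(a) P = 0.5312 W  (b) Q = -0.0005223 VAR  (c) S = 0.5312 VA  (d) PF = 1 (leading)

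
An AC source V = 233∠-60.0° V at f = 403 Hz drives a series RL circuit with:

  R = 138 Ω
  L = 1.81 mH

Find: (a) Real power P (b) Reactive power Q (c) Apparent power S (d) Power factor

Step 1 — Angular frequency: ω = 2π·f = 2π·403 = 2532 rad/s.
Step 2 — Component impedances:
  R: Z = R = 138 Ω
  L: Z = jωL = j·2532·0.00181 = 0 + j4.583 Ω
Step 3 — Series combination: Z_total = R + L = 138 + j4.583 Ω = 138.1∠1.9° Ω.
Step 4 — Source phasor: V = 233∠-60.0° V = 116.5 - j201.8 V.
Step 5 — Current: I = V / Z = 0.7948 - j1.489 A = 1.687∠-61.9° A.
Step 6 — Complex power: S = V·I* = 393 + j13.05 VA.
Step 7 — Real power: P = Re(S) = 393 W.
Step 8 — Reactive power: Q = Im(S) = 13.05 VAR.
Step 9 — Apparent power: |S| = 393.2 VA.
Step 10 — Power factor: PF = P/|S| = 0.9994 (lagging).

(a) P = 393 W  (b) Q = 13.05 VAR  (c) S = 393.2 VA  (d) PF = 0.9994 (lagging)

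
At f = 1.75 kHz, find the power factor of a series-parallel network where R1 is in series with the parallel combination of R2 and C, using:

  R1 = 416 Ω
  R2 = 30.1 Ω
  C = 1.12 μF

Step 1 — Angular frequency: ω = 2π·f = 2π·1750 = 1.1e+04 rad/s.
Step 2 — Component impedances:
  R1: Z = R = 416 Ω
  R2: Z = R = 30.1 Ω
  C: Z = 1/(jωC) = -j/(ω·C) = 0 - j81.2 Ω
Step 3 — Parallel branch: R2 || C = 1/(1/R2 + 1/C) = 26.46 - j9.81 Ω.
Step 4 — Series with R1: Z_total = R1 + (R2 || C) = 442.5 - j9.81 Ω = 442.6∠-1.3° Ω.
Step 5 — Power factor: PF = cos(φ) = Re(Z)/|Z| = 442.5/442.6 = 0.9998.
Step 6 — Type: Im(Z) = -9.81 ⇒ leading (phase φ = -1.3°).

PF = 0.9998 (leading, φ = -1.3°)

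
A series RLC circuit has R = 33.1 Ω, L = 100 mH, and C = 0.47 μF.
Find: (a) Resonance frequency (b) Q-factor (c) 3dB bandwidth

Step 1 — Resonance: ω₀ = 1/√(LC) = 1/√(0.1·4.7e-07) = 4613 rad/s.
Step 2 — f₀ = ω₀/(2π) = 734.1 Hz.
Step 3 — Series Q: Q = ω₀L/R = 4613·0.1/33.1 = 13.94.
Step 4 — Bandwidth: Δω = ω₀/Q = 331 rad/s; BW = Δω/(2π) = 52.68 Hz.

(a) f₀ = 734.1 Hz  (b) Q = 13.94  (c) BW = 52.68 Hz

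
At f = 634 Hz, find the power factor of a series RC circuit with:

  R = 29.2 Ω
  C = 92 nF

Step 1 — Angular frequency: ω = 2π·f = 2π·634 = 3984 rad/s.
Step 2 — Component impedances:
  R: Z = R = 29.2 Ω
  C: Z = 1/(jωC) = -j/(ω·C) = 0 - j2729 Ω
Step 3 — Series combination: Z_total = R + C = 29.2 - j2729 Ω = 2729∠-89.4° Ω.
Step 4 — Power factor: PF = cos(φ) = Re(Z)/|Z| = 29.2/2729 = 0.0107.
Step 5 — Type: Im(Z) = -2729 ⇒ leading (phase φ = -89.4°).

PF = 0.0107 (leading, φ = -89.4°)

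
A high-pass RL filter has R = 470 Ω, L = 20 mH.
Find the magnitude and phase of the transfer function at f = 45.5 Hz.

Step 1 — Angular frequency: ω = 2π·45.5 = 285.9 rad/s.
Step 2 — Transfer function: H(jω) = jωL/(R + jωL).
Step 3 — Numerator jωL = j·5.718; denominator R + jωL = 470 + j5.718.
Step 4 — H = 0.000148 + j0.01216.
Step 5 — Magnitude: |H| = 0.01216 (-38.3 dB); phase: φ = 89.3°.

|H| = 0.01216 (-38.3 dB), φ = 89.3°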